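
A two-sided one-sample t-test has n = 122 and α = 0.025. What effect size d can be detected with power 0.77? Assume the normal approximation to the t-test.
d ≈ 0.27

Minimum detectable effect (one-sample t-test, normal approximation):
d = (z_{α/2} + z_β) / √n
d = (2.241 + 0.739) / √122
d = 2.980 / 11.045
d ≈ 0.27

By Cohen's convention (0.2 small / 0.5 medium / 0.8 large): small effect.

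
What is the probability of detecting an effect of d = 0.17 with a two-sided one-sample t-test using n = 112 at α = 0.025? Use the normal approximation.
Power ≈ 0.33

Power calculation (one-sample t-test, normal approximation):
z_β = d · √n - z_{α/2}
z_β = 0.17 · √112 - 2.241
z_β = 0.17 · 10.583 - 2.241
z_β = -0.442

Power = Φ(z_β) = Φ(-0.442) ≈ 0.329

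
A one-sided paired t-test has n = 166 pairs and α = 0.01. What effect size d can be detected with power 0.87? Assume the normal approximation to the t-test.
d ≈ 0.27

Minimum detectable effect (paired t-test, normal approximation):
d = (z_α + z_β) / √n
d = (2.326 + 1.126) / √166
d = 3.453 / 12.884
d ≈ 0.27

By Cohen's convention (0.2 small / 0.5 medium / 0.8 large): small effect.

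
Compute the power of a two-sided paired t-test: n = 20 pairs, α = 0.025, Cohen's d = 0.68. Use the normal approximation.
Power ≈ 0.79

Power calculation (paired t-test, normal approximation):
z_β = d · √n - z_{α/2}
z_β = 0.68 · √20 - 2.241
z_β = 0.68 · 4.472 - 2.241
z_β = 0.800

Power = Φ(z_β) = Φ(0.800) ≈ 0.788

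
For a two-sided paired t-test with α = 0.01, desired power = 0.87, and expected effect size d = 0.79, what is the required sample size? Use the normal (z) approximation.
n = 22 pairs

Sample size formula (paired t-test, normal approximation):
n = ((z_{α/2} + z_β) / d)²

z_{α/2} = 2.576 (for α = 0.01, two-sided)
z_β = 1.126 (for power = 0.87)
d = 0.79

n = ((2.576 + 1.126) / 0.79)²
n = (4.686)²
n ≈ 21.96
Round up to the next whole number: n = 22 pairs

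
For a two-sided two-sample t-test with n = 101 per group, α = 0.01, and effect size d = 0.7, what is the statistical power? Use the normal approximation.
Power ≈ 0.99

Power calculation (two-sample t-test, normal approximation):
z_β = d · √(n/2) - z_{α/2}
z_β = 0.7 · √(101/2) - 2.576
z_β = 0.7 · 7.106 - 2.576
z_β = 2.399

Power = Φ(z_β) = Φ(2.399) ≈ 0.992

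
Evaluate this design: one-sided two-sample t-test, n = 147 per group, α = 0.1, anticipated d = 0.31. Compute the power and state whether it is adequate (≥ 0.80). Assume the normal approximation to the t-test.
Power ≈ 0.92; the study is adequately powered (power ≥ 0.80)

Power calculation (two-sample t-test, normal approximation):
z_β = d · √(n/2) - z_α
z_β = 0.31 · √(147/2) - 1.282
z_β = 0.31 · 8.573 - 1.282
z_β = 1.376

Power = Φ(z_β) = Φ(1.376) ≈ 0.916

Effect size d = 0.31 is small by Cohen's convention (0.2/0.5/0.8).

Threshold: power ≥ 0.80 is conventionally adequate.
Power ≈ 0.92 → the study is adequately powered (power ≥ 0.80).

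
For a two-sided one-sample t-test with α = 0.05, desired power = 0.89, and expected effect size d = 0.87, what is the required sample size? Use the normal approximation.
n = 14

Sample size formula (one-sample t-test, normal approximation):
n = ((z_{α/2} + z_β) / d)²

z_{α/2} = 1.960 (for α = 0.05, two-sided)
z_β = 1.227 (for power = 0.89)
d = 0.87

n = ((1.960 + 1.227) / 0.87)²
n = (3.663)²
n ≈ 13.42
Round up to the next whole number: n = 14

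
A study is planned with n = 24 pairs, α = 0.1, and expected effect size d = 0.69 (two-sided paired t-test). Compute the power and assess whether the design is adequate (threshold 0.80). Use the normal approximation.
Power ≈ 0.96; the study is adequately powered (power ≥ 0.80)

Power calculation (paired t-test, normal approximation):
z_β = d · √n - z_{α/2}
z_β = 0.69 · √24 - 1.645
z_β = 0.69 · 4.899 - 1.645
z_β = 1.735

Power = Φ(z_β) = Φ(1.735) ≈ 0.959

Effect size d = 0.69 is medium by Cohen's convention (0.2/0.5/0.8).

Threshold: power ≥ 0.80 is conventionally adequate.
Power ≈ 0.96 → the study is adequately powered (power ≥ 0.80).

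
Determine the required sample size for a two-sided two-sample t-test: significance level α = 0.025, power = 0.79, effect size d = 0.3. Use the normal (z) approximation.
n = 207 per group

Sample size formula (two-sample t-test, normal approximation):
n = 2 · ((z_{α/2} + z_β) / d)²

z_{α/2} = 2.241 (for α = 0.025, two-sided)
z_β = 0.806 (for power = 0.79)
d = 0.3

n = 2 · ((2.241 + 0.806) / 0.3)²
n = 2 · (10.157)²
n ≈ 206.33
Round up to the next whole number: n = 207 per group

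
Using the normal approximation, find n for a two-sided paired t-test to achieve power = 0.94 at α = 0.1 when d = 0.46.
n = 49 pairs

Sample size formula (paired t-test, normal approximation):
n = ((z_{α/2} + z_β) / d)²

z_{α/2} = 1.645 (for α = 0.1, two-sided)
z_β = 1.555 (for power = 0.94)
d = 0.46

n = ((1.645 + 1.555) / 0.46)²
n = (6.957)²
n ≈ 48.40
Round up to the next whole number: n = 49 pairs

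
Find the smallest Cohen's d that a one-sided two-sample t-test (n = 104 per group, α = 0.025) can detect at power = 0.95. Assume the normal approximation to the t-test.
d ≈ 0.50

Minimum detectable effect (two-sample t-test, normal approximation):
d = (z_α + z_β) / √(n/2)
d = (1.960 + 1.645) / √(104/2)
d = 3.605 / 7.211
d ≈ 0.50

By Cohen's convention (0.2 small / 0.5 medium / 0.8 large): medium effect.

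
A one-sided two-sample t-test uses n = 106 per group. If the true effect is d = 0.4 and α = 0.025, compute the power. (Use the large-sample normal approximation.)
Power ≈ 0.83

Power calculation (two-sample t-test, normal approximation):
z_β = d · √(n/2) - z_α
z_β = 0.4 · √(106/2) - 1.960
z_β = 0.4 · 7.280 - 1.960
z_β = 0.952

Power = Φ(z_β) = Φ(0.952) ≈ 0.829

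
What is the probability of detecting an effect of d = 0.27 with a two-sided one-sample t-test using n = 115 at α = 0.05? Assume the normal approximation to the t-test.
Power ≈ 0.83

Power calculation (one-sample t-test, normal approximation):
z_β = d · √n - z_{α/2}
z_β = 0.27 · √115 - 1.960
z_β = 0.27 · 10.724 - 1.960
z_β = 0.935

Power = Φ(z_β) = Φ(0.935) ≈ 0.825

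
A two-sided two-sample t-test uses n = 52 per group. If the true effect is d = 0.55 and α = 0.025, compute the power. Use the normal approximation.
Power ≈ 0.71

Power calculation (two-sample t-test, normal approximation):
z_β = d · √(n/2) - z_{α/2}
z_β = 0.55 · √(52/2) - 2.241
z_β = 0.55 · 5.099 - 2.241
z_β = 0.563

Power = Φ(z_β) = Φ(0.563) ≈ 0.713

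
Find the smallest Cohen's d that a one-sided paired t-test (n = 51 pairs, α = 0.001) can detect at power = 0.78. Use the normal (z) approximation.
d ≈ 0.54

Minimum detectable effect (paired t-test, normal approximation):
d = (z_α + z_β) / √n
d = (3.090 + 0.772) / √51
d = 3.862 / 7.141
d ≈ 0.54

By Cohen's convention (0.2 small / 0.5 medium / 0.8 large): medium effect.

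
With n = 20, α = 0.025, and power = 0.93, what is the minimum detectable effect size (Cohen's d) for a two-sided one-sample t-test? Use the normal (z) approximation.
d ≈ 0.83

Minimum detectable effect (one-sample t-test, normal approximation):
d = (z_{α/2} + z_β) / √n
d = (2.241 + 1.476) / √20
d = 3.717 / 4.472
d ≈ 0.83

By Cohen's convention (0.2 small / 0.5 medium / 0.8 large): large effect.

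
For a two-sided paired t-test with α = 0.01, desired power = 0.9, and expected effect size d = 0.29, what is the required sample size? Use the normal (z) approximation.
n = 177 pairs

Sample size formula (paired t-test, normal approximation):
n = ((z_{α/2} + z_β) / d)²

z_{α/2} = 2.576 (for α = 0.01, two-sided)
z_β = 1.282 (for power = 0.9)
d = 0.29

n = ((2.576 + 1.282) / 0.29)²
n = (13.303)²
n ≈ 176.97
Round up to the next whole number: n = 177 pairs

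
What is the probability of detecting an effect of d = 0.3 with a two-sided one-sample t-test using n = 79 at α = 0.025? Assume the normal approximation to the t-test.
Power ≈ 0.66

Power calculation (one-sample t-test, normal approximation):
z_β = d · √n - z_{α/2}
z_β = 0.3 · √79 - 2.241
z_β = 0.3 · 8.888 - 2.241
z_β = 0.425

Power = Φ(z_β) = Φ(0.425) ≈ 0.665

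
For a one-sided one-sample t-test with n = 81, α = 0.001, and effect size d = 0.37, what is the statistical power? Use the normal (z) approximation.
Power ≈ 0.59

Power calculation (one-sample t-test, normal approximation):
z_β = d · √n - z_α
z_β = 0.37 · √81 - 3.090
z_β = 0.37 · 9.000 - 3.090
z_β = 0.240

Power = Φ(z_β) = Φ(0.240) ≈ 0.595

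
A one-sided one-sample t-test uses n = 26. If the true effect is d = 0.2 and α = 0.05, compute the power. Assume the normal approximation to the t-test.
Power ≈ 0.27

Power calculation (one-sample t-test, normal approximation):
z_β = d · √n - z_α
z_β = 0.2 · √26 - 1.645
z_β = 0.2 · 5.099 - 1.645
z_β = -0.625

Power = Φ(z_β) = Φ(-0.625) ≈ 0.266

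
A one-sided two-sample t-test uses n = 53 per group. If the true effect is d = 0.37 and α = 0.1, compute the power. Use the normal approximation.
Power ≈ 0.73

Power calculation (two-sample t-test, normal approximation):
z_β = d · √(n/2) - z_α
z_β = 0.37 · √(53/2) - 1.282
z_β = 0.37 · 5.148 - 1.282
z_β = 0.623

Power = Φ(z_β) = Φ(0.623) ≈ 0.733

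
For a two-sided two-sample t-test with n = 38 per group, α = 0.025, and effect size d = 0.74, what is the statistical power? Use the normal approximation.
Power ≈ 0.84

Power calculation (two-sample t-test, normal approximation):
z_β = d · √(n/2) - z_{α/2}
z_β = 0.74 · √(38/2) - 2.241
z_β = 0.74 · 4.359 - 2.241
z_β = 0.984

Power = Φ(z_β) = Φ(0.984) ≈ 0.837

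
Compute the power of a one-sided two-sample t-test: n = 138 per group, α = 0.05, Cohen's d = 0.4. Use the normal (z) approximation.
Power ≈ 0.95

Power calculation (two-sample t-test, normal approximation):
z_β = d · √(n/2) - z_α
z_β = 0.4 · √(138/2) - 1.645
z_β = 0.4 · 8.307 - 1.645
z_β = 1.678

Power = Φ(z_β) = Φ(1.678) ≈ 0.953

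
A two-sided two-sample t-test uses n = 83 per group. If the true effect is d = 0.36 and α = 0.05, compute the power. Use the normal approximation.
Power ≈ 0.64

Power calculation (two-sample t-test, normal approximation):
z_β = d · √(n/2) - z_{α/2}
z_β = 0.36 · √(83/2) - 1.960
z_β = 0.36 · 6.442 - 1.960
z_β = 0.359

Power = Φ(z_β) = Φ(0.359) ≈ 0.640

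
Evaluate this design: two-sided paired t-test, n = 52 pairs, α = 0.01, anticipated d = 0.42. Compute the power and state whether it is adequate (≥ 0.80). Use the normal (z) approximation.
Power ≈ 0.67; the study is underpowered (power < 0.80)

Power calculation (paired t-test, normal approximation):
z_β = d · √n - z_{α/2}
z_β = 0.42 · √52 - 2.576
z_β = 0.42 · 7.211 - 2.576
z_β = 0.453

Power = Φ(z_β) = Φ(0.453) ≈ 0.675

Effect size d = 0.42 is small by Cohen's convention (0.2/0.5/0.8).

Threshold: power ≥ 0.80 is conventionally adequate.
Power ≈ 0.67 → the study is underpowered (power < 0.80).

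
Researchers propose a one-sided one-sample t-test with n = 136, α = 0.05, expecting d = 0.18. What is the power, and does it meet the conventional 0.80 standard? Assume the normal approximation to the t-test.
Power ≈ 0.68; the study is underpowered (power < 0.80)

Power calculation (one-sample t-test, normal approximation):
z_β = d · √n - z_α
z_β = 0.18 · √136 - 1.645
z_β = 0.18 · 11.662 - 1.645
z_β = 0.454

Power = Φ(z_β) = Φ(0.454) ≈ 0.675

Effect size d = 0.18 is very small by Cohen's convention (0.2/0.5/0.8).

Threshold: power ≥ 0.80 is conventionally adequate.
Power ≈ 0.68 → the study is underpowered (power < 0.80).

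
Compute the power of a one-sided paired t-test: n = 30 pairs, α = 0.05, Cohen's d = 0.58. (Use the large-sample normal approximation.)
Power ≈ 0.94

Power calculation (paired t-test, normal approximation):
z_β = d · √n - z_α
z_β = 0.58 · √30 - 1.645
z_β = 0.58 · 5.477 - 1.645
z_β = 1.532

Power = Φ(z_β) = Φ(1.532) ≈ 0.937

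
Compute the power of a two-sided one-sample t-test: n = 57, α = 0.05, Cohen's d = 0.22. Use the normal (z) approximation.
Power ≈ 0.38

Power calculation (one-sample t-test, normal approximation):
z_β = d · √n - z_{α/2}
z_β = 0.22 · √57 - 1.960
z_β = 0.22 · 7.550 - 1.960
z_β = -0.299

Power = Φ(z_β) = Φ(-0.299) ≈ 0.382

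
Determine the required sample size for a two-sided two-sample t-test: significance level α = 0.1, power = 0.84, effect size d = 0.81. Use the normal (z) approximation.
n = 22 per group

Sample size formula (two-sample t-test, normal approximation):
n = 2 · ((z_{α/2} + z_β) / d)²

z_{α/2} = 1.645 (for α = 0.1, two-sided)
z_β = 0.994 (for power = 0.84)
d = 0.81

n = 2 · ((1.645 + 0.994) / 0.81)²
n = 2 · (3.258)²
n ≈ 21.23
Round up to the next whole number: n = 22 per group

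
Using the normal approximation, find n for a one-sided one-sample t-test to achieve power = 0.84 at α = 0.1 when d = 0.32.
n = 51

Sample size formula (one-sample t-test, normal approximation):
n = ((z_α + z_β) / d)²

z_α = 1.282 (for α = 0.1, one-sided)
z_β = 0.994 (for power = 0.84)
d = 0.32

n = ((1.282 + 0.994) / 0.32)²
n = (7.113)²
n ≈ 50.59
Round up to the next whole number: n = 51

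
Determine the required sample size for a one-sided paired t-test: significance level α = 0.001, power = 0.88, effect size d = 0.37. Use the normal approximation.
n = 133 pairs

Sample size formula (paired t-test, normal approximation):
n = ((z_α + z_β) / d)²

z_α = 3.090 (for α = 0.001, one-sided)
z_β = 1.175 (for power = 0.88)
d = 0.37

n = ((3.090 + 1.175) / 0.37)²
n = (11.527)²
n ≈ 132.87
Round up to the next whole number: n = 133 pairs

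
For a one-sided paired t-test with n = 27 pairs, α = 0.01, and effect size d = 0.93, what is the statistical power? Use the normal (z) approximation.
Power ≈ 0.99

Power calculation (paired t-test, normal approximation):
z_β = d · √n - z_α
z_β = 0.93 · √27 - 2.326
z_β = 0.93 · 5.196 - 2.326
z_β = 2.506

Power = Φ(z_β) = Φ(2.506) ≈ 0.994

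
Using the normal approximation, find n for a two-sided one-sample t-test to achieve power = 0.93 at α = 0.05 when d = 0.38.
n = 82

Sample size formula (one-sample t-test, normal approximation):
n = ((z_{α/2} + z_β) / d)²

z_{α/2} = 1.960 (for α = 0.05, two-sided)
z_β = 1.476 (for power = 0.93)
d = 0.38

n = ((1.960 + 1.476) / 0.38)²
n = (9.042)²
n ≈ 81.76
Round up to the next whole number: n = 82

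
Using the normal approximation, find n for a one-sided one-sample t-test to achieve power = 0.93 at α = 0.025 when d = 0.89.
n = 15

Sample size formula (one-sample t-test, normal approximation):
n = ((z_α + z_β) / d)²

z_α = 1.960 (for α = 0.025, one-sided)
z_β = 1.476 (for power = 0.93)
d = 0.89

n = ((1.960 + 1.476) / 0.89)²
n = (3.861)²
n ≈ 14.91
Round up to the next whole number: n = 15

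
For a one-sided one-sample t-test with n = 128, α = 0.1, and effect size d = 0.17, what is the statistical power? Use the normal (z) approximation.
Power ≈ 0.74

Power calculation (one-sample t-test, normal approximation):
z_β = d · √n - z_α
z_β = 0.17 · √128 - 1.282
z_β = 0.17 · 11.314 - 1.282
z_β = 0.642

Power = Φ(z_β) = Φ(0.642) ≈ 0.739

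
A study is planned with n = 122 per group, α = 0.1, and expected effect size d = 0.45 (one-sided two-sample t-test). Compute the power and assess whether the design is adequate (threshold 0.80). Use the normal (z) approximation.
Power ≈ 0.99; the study is adequately powered (power ≥ 0.80)

Power calculation (two-sample t-test, normal approximation):
z_β = d · √(n/2) - z_α
z_β = 0.45 · √(122/2) - 1.282
z_β = 0.45 · 7.810 - 1.282
z_β = 2.233

Power = Φ(z_β) = Φ(2.233) ≈ 0.987

Effect size d = 0.45 is small by Cohen's convention (0.2/0.5/0.8).

Threshold: power ≥ 0.80 is conventionally adequate.
Power ≈ 0.99 → the study is adequately powered (power ≥ 0.80).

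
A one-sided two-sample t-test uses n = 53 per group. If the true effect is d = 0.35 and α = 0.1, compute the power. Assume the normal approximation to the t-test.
Power ≈ 0.70

Power calculation (two-sample t-test, normal approximation):
z_β = d · √(n/2) - z_α
z_β = 0.35 · √(53/2) - 1.282
z_β = 0.35 · 5.148 - 1.282
z_β = 0.520

Power = Φ(z_β) = Φ(0.520) ≈ 0.699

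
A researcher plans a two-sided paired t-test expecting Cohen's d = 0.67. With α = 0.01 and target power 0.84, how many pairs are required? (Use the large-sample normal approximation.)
n = 29 pairs

Sample size formula (paired t-test, normal approximation):
n = ((z_{α/2} + z_β) / d)²

z_{α/2} = 2.576 (for α = 0.01, two-sided)
z_β = 0.994 (for power = 0.84)
d = 0.67

n = ((2.576 + 0.994) / 0.67)²
n = (5.328)²
n ≈ 28.39
Round up to the next whole number: n = 29 pairs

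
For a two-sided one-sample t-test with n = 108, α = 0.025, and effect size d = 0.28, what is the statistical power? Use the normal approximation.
Power ≈ 0.75

Power calculation (one-sample t-test, normal approximation):
z_β = d · √n - z_{α/2}
z_β = 0.28 · √108 - 2.241
z_β = 0.28 · 10.392 - 2.241
z_β = 0.668

Power = Φ(z_β) = Φ(0.668) ≈ 0.748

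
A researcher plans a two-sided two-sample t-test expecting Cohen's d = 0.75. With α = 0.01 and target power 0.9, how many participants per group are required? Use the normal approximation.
n = 53 per group

Sample size formula (two-sample t-test, normal approximation):
n = 2 · ((z_{α/2} + z_β) / d)²

z_{α/2} = 2.576 (for α = 0.01, two-sided)
z_β = 1.282 (for power = 0.9)
d = 0.75

n = 2 · ((2.576 + 1.282) / 0.75)²
n = 2 · (5.144)²
n ≈ 52.92
Round up to the next whole number: n = 53 per group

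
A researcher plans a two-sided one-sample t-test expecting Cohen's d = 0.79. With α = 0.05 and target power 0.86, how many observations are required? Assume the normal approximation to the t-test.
n = 15

Sample size formula (one-sample t-test, normal approximation):
n = ((z_{α/2} + z_β) / d)²

z_{α/2} = 1.960 (for α = 0.05, two-sided)
z_β = 1.080 (for power = 0.86)
d = 0.79

n = ((1.960 + 1.080) / 0.79)²
n = (3.848)²
n ≈ 14.81
Round up to the next whole number: n = 15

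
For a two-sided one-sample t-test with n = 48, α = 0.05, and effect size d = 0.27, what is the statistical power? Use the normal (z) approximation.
Power ≈ 0.46

Power calculation (one-sample t-test, normal approximation):
z_β = d · √n - z_{α/2}
z_β = 0.27 · √48 - 1.960
z_β = 0.27 · 6.928 - 1.960
z_β = -0.089

Power = Φ(z_β) = Φ(-0.089) ≈ 0.464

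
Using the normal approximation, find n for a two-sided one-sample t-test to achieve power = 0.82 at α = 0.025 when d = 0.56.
n = 32

Sample size formula (one-sample t-test, normal approximation):
n = ((z_{α/2} + z_β) / d)²

z_{α/2} = 2.241 (for α = 0.025, two-sided)
z_β = 0.915 (for power = 0.82)
d = 0.56

n = ((2.241 + 0.915) / 0.56)²
n = (5.636)²
n ≈ 31.76
Round up to the next whole number: n = 32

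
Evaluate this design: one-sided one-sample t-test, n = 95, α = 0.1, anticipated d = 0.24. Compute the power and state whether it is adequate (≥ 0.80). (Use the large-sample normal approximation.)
Power ≈ 0.85; the study is adequately powered (power ≥ 0.80)

Power calculation (one-sample t-test, normal approximation):
z_β = d · √n - z_α
z_β = 0.24 · √95 - 1.282
z_β = 0.24 · 9.747 - 1.282
z_β = 1.058

Power = Φ(z_β) = Φ(1.058) ≈ 0.855

Effect size d = 0.24 is small by Cohen's convention (0.2/0.5/0.8).

Threshold: power ≥ 0.80 is conventionally adequate.
Power ≈ 0.85 → the study is adequately powered (power ≥ 0.80).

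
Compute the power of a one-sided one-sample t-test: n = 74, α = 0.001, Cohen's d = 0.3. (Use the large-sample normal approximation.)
Power ≈ 0.31

Power calculation (one-sample t-test, normal approximation):
z_β = d · √n - z_α
z_β = 0.3 · √74 - 3.090
z_β = 0.3 · 8.602 - 3.090
z_β = -0.510

Power = Φ(z_β) = Φ(-0.510) ≈ 0.305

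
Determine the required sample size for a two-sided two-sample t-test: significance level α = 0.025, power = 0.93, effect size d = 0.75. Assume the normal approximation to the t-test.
n = 50 per group

Sample size formula (two-sample t-test, normal approximation):
n = 2 · ((z_{α/2} + z_β) / d)²

z_{α/2} = 2.241 (for α = 0.025, two-sided)
z_β = 1.476 (for power = 0.93)
d = 0.75

n = 2 · ((2.241 + 1.476) / 0.75)²
n = 2 · (4.956)²
n ≈ 49.12
Round up to the next whole number: n = 50 per group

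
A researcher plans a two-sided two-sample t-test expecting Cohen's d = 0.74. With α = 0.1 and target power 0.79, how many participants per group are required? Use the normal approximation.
n = 22 per group

Sample size formula (two-sample t-test, normal approximation):
n = 2 · ((z_{α/2} + z_β) / d)²

z_{α/2} = 1.645 (for α = 0.1, two-sided)
z_β = 0.806 (for power = 0.79)
d = 0.74

n = 2 · ((1.645 + 0.806) / 0.74)²
n = 2 · (3.312)²
n ≈ 21.94
Round up to the next whole number: n = 22 per group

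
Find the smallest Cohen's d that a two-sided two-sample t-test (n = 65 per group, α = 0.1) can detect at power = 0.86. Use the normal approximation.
d ≈ 0.48

Minimum detectable effect (two-sample t-test, normal approximation):
d = (z_{α/2} + z_β) / √(n/2)
d = (1.645 + 1.080) / √(65/2)
d = 2.725 / 5.701
d ≈ 0.48

By Cohen's convention (0.2 small / 0.5 medium / 0.8 large): small effect.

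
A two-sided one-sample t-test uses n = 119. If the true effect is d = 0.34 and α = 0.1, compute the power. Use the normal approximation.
Power ≈ 0.98

Power calculation (one-sample t-test, normal approximation):
z_β = d · √n - z_{α/2}
z_β = 0.34 · √119 - 1.645
z_β = 0.34 · 10.909 - 1.645
z_β = 2.064

Power = Φ(z_β) = Φ(2.064) ≈ 0.980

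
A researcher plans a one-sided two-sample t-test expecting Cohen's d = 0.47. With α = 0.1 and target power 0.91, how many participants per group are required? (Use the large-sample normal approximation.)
n = 63 per group

Sample size formula (two-sample t-test, normal approximation):
n = 2 · ((z_α + z_β) / d)²

z_α = 1.282 (for α = 0.1, one-sided)
z_β = 1.341 (for power = 0.91)
d = 0.47

n = 2 · ((1.282 + 1.341) / 0.47)²
n = 2 · (5.581)²
n ≈ 62.30
Round up to the next whole number: n = 63 per group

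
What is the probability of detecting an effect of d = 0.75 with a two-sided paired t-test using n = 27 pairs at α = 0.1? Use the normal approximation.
Power ≈ 0.99

Power calculation (paired t-test, normal approximation):
z_β = d · √n - z_{α/2}
z_β = 0.75 · √27 - 1.645
z_β = 0.75 · 5.196 - 1.645
z_β = 2.252

Power = Φ(z_β) = Φ(2.252) ≈ 0.988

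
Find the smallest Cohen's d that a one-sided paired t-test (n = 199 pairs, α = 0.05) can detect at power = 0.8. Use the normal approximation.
d ≈ 0.18

Minimum detectable effect (paired t-test, normal approximation):
d = (z_α + z_β) / √n
d = (1.645 + 0.842) / √199
d = 2.486 / 14.107
d ≈ 0.18

By Cohen's convention (0.2 small / 0.5 medium / 0.8 large): very small effect.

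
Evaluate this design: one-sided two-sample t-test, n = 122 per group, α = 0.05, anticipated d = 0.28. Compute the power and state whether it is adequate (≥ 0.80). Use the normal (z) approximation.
Power ≈ 0.71; the study is underpowered (power < 0.80)

Power calculation (two-sample t-test, normal approximation):
z_β = d · √(n/2) - z_α
z_β = 0.28 · √(122/2) - 1.645
z_β = 0.28 · 7.810 - 1.645
z_β = 0.542

Power = Φ(z_β) = Φ(0.542) ≈ 0.706

Effect size d = 0.28 is small by Cohen's convention (0.2/0.5/0.8).

Threshold: power ≥ 0.80 is conventionally adequate.
Power ≈ 0.71 → the study is underpowered (power < 0.80).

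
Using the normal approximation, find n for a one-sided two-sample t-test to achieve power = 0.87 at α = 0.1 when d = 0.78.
n = 20 per group

Sample size formula (two-sample t-test, normal approximation):
n = 2 · ((z_α + z_β) / d)²

z_α = 1.282 (for α = 0.1, one-sided)
z_β = 1.126 (for power = 0.87)
d = 0.78

n = 2 · ((1.282 + 1.126) / 0.78)²
n = 2 · (3.087)²
n ≈ 19.06
Round up to the next whole number: n = 20 per group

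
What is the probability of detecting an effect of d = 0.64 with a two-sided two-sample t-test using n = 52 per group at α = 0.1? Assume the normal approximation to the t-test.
Power ≈ 0.95

Power calculation (two-sample t-test, normal approximation):
z_β = d · √(n/2) - z_{α/2}
z_β = 0.64 · √(52/2) - 1.645
z_β = 0.64 · 5.099 - 1.645
z_β = 1.619

Power = Φ(z_β) = Φ(1.619) ≈ 0.947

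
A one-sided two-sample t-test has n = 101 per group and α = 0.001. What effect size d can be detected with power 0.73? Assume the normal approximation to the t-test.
d ≈ 0.52

Minimum detectable effect (two-sample t-test, normal approximation):
d = (z_α + z_β) / √(n/2)
d = (3.090 + 0.613) / √(101/2)
d = 3.703 / 7.106
d ≈ 0.52

By Cohen's convention (0.2 small / 0.5 medium / 0.8 large): medium effect.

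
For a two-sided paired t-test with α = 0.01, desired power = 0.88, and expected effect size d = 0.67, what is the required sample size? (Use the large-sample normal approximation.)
n = 32 pairs

Sample size formula (paired t-test, normal approximation):
n = ((z_{α/2} + z_β) / d)²

z_{α/2} = 2.576 (for α = 0.01, two-sided)
z_β = 1.175 (for power = 0.88)
d = 0.67

n = ((2.576 + 1.175) / 0.67)²
n = (5.599)²
n ≈ 31.35
Round up to the next whole number: n = 32 pairs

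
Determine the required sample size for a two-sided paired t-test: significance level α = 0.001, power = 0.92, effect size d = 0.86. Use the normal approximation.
n = 30 pairs

Sample size formula (paired t-test, normal approximation):
n = ((z_{α/2} + z_β) / d)²

z_{α/2} = 3.291 (for α = 0.001, two-sided)
z_β = 1.405 (for power = 0.92)
d = 0.86

n = ((3.291 + 1.405) / 0.86)²
n = (5.460)²
n ≈ 29.81
Round up to the next whole number: n = 30 pairs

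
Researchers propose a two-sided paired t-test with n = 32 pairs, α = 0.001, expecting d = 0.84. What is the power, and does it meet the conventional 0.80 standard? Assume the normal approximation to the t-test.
Power ≈ 0.93; the study is adequately powered (power ≥ 0.80)

Power calculation (paired t-test, normal approximation):
z_β = d · √n - z_{α/2}
z_β = 0.84 · √32 - 3.291
z_β = 0.84 · 5.657 - 3.291
z_β = 1.461

Power = Φ(z_β) = Φ(1.461) ≈ 0.928

Effect size d = 0.84 is large by Cohen's convention (0.2/0.5/0.8).

Threshold: power ≥ 0.80 is conventionally adequate.
Power ≈ 0.93 → the study is adequately powered (power ≥ 0.80).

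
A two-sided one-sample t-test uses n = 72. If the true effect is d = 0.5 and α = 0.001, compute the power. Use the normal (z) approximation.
Power ≈ 0.83

Power calculation (one-sample t-test, normal approximation):
z_β = d · √n - z_{α/2}
z_β = 0.5 · √72 - 3.291
z_β = 0.5 · 8.485 - 3.291
z_β = 0.952

Power = Φ(z_β) = Φ(0.952) ≈ 0.829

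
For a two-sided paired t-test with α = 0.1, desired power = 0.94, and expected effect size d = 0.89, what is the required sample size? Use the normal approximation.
n = 13 pairs

Sample size formula (paired t-test, normal approximation):
n = ((z_{α/2} + z_β) / d)²

z_{α/2} = 1.645 (for α = 0.1, two-sided)
z_β = 1.555 (for power = 0.94)
d = 0.89

n = ((1.645 + 1.555) / 0.89)²
n = (3.596)²
n ≈ 12.93
Round up to the next whole number: n = 13 pairs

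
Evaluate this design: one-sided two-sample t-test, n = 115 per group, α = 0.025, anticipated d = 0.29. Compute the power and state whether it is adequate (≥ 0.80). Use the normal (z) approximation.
Power ≈ 0.59; the study is underpowered (power < 0.80)

Power calculation (two-sample t-test, normal approximation):
z_β = d · √(n/2) - z_α
z_β = 0.29 · √(115/2) - 1.960
z_β = 0.29 · 7.583 - 1.960
z_β = 0.239

Power = Φ(z_β) = Φ(0.239) ≈ 0.594

Effect size d = 0.29 is small by Cohen's convention (0.2/0.5/0.8).

Threshold: power ≥ 0.80 is conventionally adequate.
Power ≈ 0.59 → the study is underpowered (power < 0.80).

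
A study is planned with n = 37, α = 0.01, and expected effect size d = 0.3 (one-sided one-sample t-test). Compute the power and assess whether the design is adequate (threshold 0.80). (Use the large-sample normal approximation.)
Power ≈ 0.31; the study is underpowered (power < 0.80)

Power calculation (one-sample t-test, normal approximation):
z_β = d · √n - z_α
z_β = 0.3 · √37 - 2.326
z_β = 0.3 · 6.083 - 2.326
z_β = -0.502

Power = Φ(z_β) = Φ(-0.502) ≈ 0.308

Effect size d = 0.3 is small by Cohen's convention (0.2/0.5/0.8).

Threshold: power ≥ 0.80 is conventionally adequate.
Power ≈ 0.31 → the study is underpowered (power < 0.80).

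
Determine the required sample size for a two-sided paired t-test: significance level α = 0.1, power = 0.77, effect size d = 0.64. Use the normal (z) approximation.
n = 14 pairs

Sample size formula (paired t-test, normal approximation):
n = ((z_{α/2} + z_β) / d)²

z_{α/2} = 1.645 (for α = 0.1, two-sided)
z_β = 0.739 (for power = 0.77)
d = 0.64

n = ((1.645 + 0.739) / 0.64)²
n = (3.725)²
n ≈ 13.88
Round up to the next whole number: n = 14 pairs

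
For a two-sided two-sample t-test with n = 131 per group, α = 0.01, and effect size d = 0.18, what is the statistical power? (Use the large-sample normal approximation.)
Power ≈ 0.13

Power calculation (two-sample t-test, normal approximation):
z_β = d · √(n/2) - z_{α/2}
z_β = 0.18 · √(131/2) - 2.576
z_β = 0.18 · 8.093 - 2.576
z_β = -1.119

Power = Φ(z_β) = Φ(-1.119) ≈ 0.132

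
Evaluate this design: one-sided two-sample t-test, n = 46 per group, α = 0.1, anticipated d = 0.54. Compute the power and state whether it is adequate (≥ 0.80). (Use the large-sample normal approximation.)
Power ≈ 0.90; the study is adequately powered (power ≥ 0.80)

Power calculation (two-sample t-test, normal approximation):
z_β = d · √(n/2) - z_α
z_β = 0.54 · √(46/2) - 1.282
z_β = 0.54 · 4.796 - 1.282
z_β = 1.308

Power = Φ(z_β) = Φ(1.308) ≈ 0.905

Effect size d = 0.54 is medium by Cohen's convention (0.2/0.5/0.8).

Threshold: power ≥ 0.80 is conventionally adequate.
Power ≈ 0.90 → the study is adequately powered (power ≥ 0.80).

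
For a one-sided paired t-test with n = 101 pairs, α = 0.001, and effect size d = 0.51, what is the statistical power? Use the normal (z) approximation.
Power ≈ 0.98

Power calculation (paired t-test, normal approximation):
z_β = d · √n - z_α
z_β = 0.51 · √101 - 3.090
z_β = 0.51 · 10.050 - 3.090
z_β = 2.035

Power = Φ(z_β) = Φ(2.035) ≈ 0.979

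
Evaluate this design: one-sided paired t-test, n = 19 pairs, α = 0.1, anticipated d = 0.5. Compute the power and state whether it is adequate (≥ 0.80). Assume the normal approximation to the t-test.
Power ≈ 0.82; the study is adequately powered (power ≥ 0.80)

Power calculation (paired t-test, normal approximation):
z_β = d · √n - z_α
z_β = 0.5 · √19 - 1.282
z_β = 0.5 · 4.359 - 1.282
z_β = 0.898

Power = Φ(z_β) = Φ(0.898) ≈ 0.815

Effect size d = 0.5 is medium by Cohen's convention (0.2/0.5/0.8).

Threshold: power ≥ 0.80 is conventionally adequate.
Power ≈ 0.82 → the study is adequately powered (power ≥ 0.80).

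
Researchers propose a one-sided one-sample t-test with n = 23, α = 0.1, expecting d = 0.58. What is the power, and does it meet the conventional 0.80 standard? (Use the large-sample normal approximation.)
Power ≈ 0.93; the study is adequately powered (power ≥ 0.80)

Power calculation (one-sample t-test, normal approximation):
z_β = d · √n - z_α
z_β = 0.58 · √23 - 1.282
z_β = 0.58 · 4.796 - 1.282
z_β = 1.500

Power = Φ(z_β) = Φ(1.500) ≈ 0.933

Effect size d = 0.58 is medium by Cohen's convention (0.2/0.5/0.8).

Threshold: power ≥ 0.80 is conventionally adequate.
Power ≈ 0.93 → the study is adequately powered (power ≥ 0.80).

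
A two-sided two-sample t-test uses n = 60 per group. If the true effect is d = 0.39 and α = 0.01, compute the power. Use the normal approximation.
Power ≈ 0.33

Power calculation (two-sample t-test, normal approximation):
z_β = d · √(n/2) - z_{α/2}
z_β = 0.39 · √(60/2) - 2.576
z_β = 0.39 · 5.477 - 2.576
z_β = -0.440

Power = Φ(z_β) = Φ(-0.440) ≈ 0.330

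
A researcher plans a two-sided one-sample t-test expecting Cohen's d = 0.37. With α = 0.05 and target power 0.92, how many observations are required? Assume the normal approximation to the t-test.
n = 83

Sample size formula (one-sample t-test, normal approximation):
n = ((z_{α/2} + z_β) / d)²

z_{α/2} = 1.960 (for α = 0.05, two-sided)
z_β = 1.405 (for power = 0.92)
d = 0.37

n = ((1.960 + 1.405) / 0.37)²
n = (9.095)²
n ≈ 82.72
Round up to the next whole number: n = 83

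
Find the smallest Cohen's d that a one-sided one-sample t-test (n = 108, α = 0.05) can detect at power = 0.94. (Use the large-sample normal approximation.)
d ≈ 0.31

Minimum detectable effect (one-sample t-test, normal approximation):
d = (z_α + z_β) / √n
d = (1.645 + 1.555) / √108
d = 3.200 / 10.392
d ≈ 0.31

By Cohen's convention (0.2 small / 0.5 medium / 0.8 large): small effect.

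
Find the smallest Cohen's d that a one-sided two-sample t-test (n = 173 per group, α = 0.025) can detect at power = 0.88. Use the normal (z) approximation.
d ≈ 0.34

Minimum detectable effect (two-sample t-test, normal approximation):
d = (z_α + z_β) / √(n/2)
d = (1.960 + 1.175) / √(173/2)
d = 3.135 / 9.301
d ≈ 0.34

By Cohen's convention (0.2 small / 0.5 medium / 0.8 large): small effect.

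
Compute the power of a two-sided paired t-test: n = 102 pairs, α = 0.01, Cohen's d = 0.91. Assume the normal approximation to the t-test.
Power ≈ 1.00

Power calculation (paired t-test, normal approximation):
z_β = d · √n - z_{α/2}
z_β = 0.91 · √102 - 2.576
z_β = 0.91 · 10.100 - 2.576
z_β = 6.615

Power = Φ(z_β) = Φ(6.615) ≈ 1.000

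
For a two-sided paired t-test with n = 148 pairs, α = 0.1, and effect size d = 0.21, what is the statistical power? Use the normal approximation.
Power ≈ 0.82

Power calculation (paired t-test, normal approximation):
z_β = d · √n - z_{α/2}
z_β = 0.21 · √148 - 1.645
z_β = 0.21 · 12.166 - 1.645
z_β = 0.910

Power = Φ(z_β) = Φ(0.910) ≈ 0.819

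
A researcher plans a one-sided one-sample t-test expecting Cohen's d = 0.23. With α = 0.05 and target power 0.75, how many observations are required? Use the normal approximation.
n = 102

Sample size formula (one-sample t-test, normal approximation):
n = ((z_α + z_β) / d)²

z_α = 1.645 (for α = 0.05, one-sided)
z_β = 0.674 (for power = 0.75)
d = 0.23

n = ((1.645 + 0.674) / 0.23)²
n = (10.083)²
n ≈ 101.67
Round up to the next whole number: n = 102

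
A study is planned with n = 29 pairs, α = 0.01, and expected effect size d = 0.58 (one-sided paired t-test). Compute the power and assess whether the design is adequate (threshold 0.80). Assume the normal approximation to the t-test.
Power ≈ 0.79; the study is underpowered (power < 0.80)

Power calculation (paired t-test, normal approximation):
z_β = d · √n - z_α
z_β = 0.58 · √29 - 2.326
z_β = 0.58 · 5.385 - 2.326
z_β = 0.797

Power = Φ(z_β) = Φ(0.797) ≈ 0.787

Effect size d = 0.58 is medium by Cohen's convention (0.2/0.5/0.8).

Threshold: power ≥ 0.80 is conventionally adequate.
Power ≈ 0.79 → the study is underpowered (power < 0.80).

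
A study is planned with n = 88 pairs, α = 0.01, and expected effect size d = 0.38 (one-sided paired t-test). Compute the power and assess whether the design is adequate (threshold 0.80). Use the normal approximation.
Power ≈ 0.89; the study is adequately powered (power ≥ 0.80)

Power calculation (paired t-test, normal approximation):
z_β = d · √n - z_α
z_β = 0.38 · √88 - 2.326
z_β = 0.38 · 9.381 - 2.326
z_β = 1.238

Power = Φ(z_β) = Φ(1.238) ≈ 0.892

Effect size d = 0.38 is small by Cohen's convention (0.2/0.5/0.8).

Threshold: power ≥ 0.80 is conventionally adequate.
Power ≈ 0.89 → the study is adequately powered (power ≥ 0.80).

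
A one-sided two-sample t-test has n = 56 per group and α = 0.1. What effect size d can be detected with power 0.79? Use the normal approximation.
d ≈ 0.39

Minimum detectable effect (two-sample t-test, normal approximation):
d = (z_α + z_β) / √(n/2)
d = (1.282 + 0.806) / √(56/2)
d = 2.088 / 5.292
d ≈ 0.39

By Cohen's convention (0.2 small / 0.5 medium / 0.8 large): small effect.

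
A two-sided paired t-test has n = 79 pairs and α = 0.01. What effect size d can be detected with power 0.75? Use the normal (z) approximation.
d ≈ 0.37

Minimum detectable effect (paired t-test, normal approximation):
d = (z_{α/2} + z_β) / √n
d = (2.576 + 0.674) / √79
d = 3.250 / 8.888
d ≈ 0.37

By Cohen's convention (0.2 small / 0.5 medium / 0.8 large): small effect.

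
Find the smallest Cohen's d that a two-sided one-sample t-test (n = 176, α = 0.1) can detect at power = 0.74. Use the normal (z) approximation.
d ≈ 0.17

Minimum detectable effect (one-sample t-test, normal approximation):
d = (z_{α/2} + z_β) / √n
d = (1.645 + 0.643) / √176
d = 2.288 / 13.266
d ≈ 0.17

By Cohen's convention (0.2 small / 0.5 medium / 0.8 large): very small effect.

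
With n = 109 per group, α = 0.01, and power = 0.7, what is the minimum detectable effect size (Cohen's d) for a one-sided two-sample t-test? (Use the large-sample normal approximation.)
d ≈ 0.39

Minimum detectable effect (two-sample t-test, normal approximation):
d = (z_α + z_β) / √(n/2)
d = (2.326 + 0.524) / √(109/2)
d = 2.851 / 7.382
d ≈ 0.39

By Cohen's convention (0.2 small / 0.5 medium / 0.8 large): small effect.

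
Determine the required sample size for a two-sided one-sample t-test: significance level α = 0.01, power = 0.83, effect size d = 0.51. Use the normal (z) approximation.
n = 48

Sample size formula (one-sample t-test, normal approximation):
n = ((z_{α/2} + z_β) / d)²

z_{α/2} = 2.576 (for α = 0.01, two-sided)
z_β = 0.954 (for power = 0.83)
d = 0.51

n = ((2.576 + 0.954) / 0.51)²
n = (6.922)²
n ≈ 47.91
Round up to the next whole number: n = 48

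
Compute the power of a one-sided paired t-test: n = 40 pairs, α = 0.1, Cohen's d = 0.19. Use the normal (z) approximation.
Power ≈ 0.47

Power calculation (paired t-test, normal approximation):
z_β = d · √n - z_α
z_β = 0.19 · √40 - 1.282
z_β = 0.19 · 6.325 - 1.282
z_β = -0.080

Power = Φ(z_β) = Φ(-0.080) ≈ 0.468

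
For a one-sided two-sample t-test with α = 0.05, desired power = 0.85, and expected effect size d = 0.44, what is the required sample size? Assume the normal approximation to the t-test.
n = 75 per group

Sample size formula (two-sample t-test, normal approximation):
n = 2 · ((z_α + z_β) / d)²

z_α = 1.645 (for α = 0.05, one-sided)
z_β = 1.036 (for power = 0.85)
d = 0.44

n = 2 · ((1.645 + 1.036) / 0.44)²
n = 2 · (6.093)²
n ≈ 74.25
Round up to the next whole number: n = 75 per group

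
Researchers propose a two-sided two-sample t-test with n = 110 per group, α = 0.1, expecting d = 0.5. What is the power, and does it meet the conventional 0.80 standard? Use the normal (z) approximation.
Power ≈ 0.98; the study is adequately powered (power ≥ 0.80)

Power calculation (two-sample t-test, normal approximation):
z_β = d · √(n/2) - z_{α/2}
z_β = 0.5 · √(110/2) - 1.645
z_β = 0.5 · 7.416 - 1.645
z_β = 2.063

Power = Φ(z_β) = Φ(2.063) ≈ 0.980

Effect size d = 0.5 is medium by Cohen's convention (0.2/0.5/0.8).

Threshold: power ≥ 0.80 is conventionally adequate.
Power ≈ 0.98 → the study is adequately powered (power ≥ 0.80).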